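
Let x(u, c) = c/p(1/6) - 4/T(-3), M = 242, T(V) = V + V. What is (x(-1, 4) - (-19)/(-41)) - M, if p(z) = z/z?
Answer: -29249/123 ≈ -237.80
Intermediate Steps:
T(V) = 2*V
p(z) = 1
x(u, c) = ⅔ + c (x(u, c) = c/1 - 4/(2*(-3)) = c*1 - 4/(-6) = c - 4*(-⅙) = c + ⅔ = ⅔ + c)
(x(-1, 4) - (-19)/(-41)) - M = ((⅔ + 4) - (-19)/(-41)) - 1*242 = (14/3 - (-19)*(-1)/41) - 242 = (14/3 - 1*19/41) - 242 = (14/3 - 19/41) - 242 = 517/123 - 242 = -29249/123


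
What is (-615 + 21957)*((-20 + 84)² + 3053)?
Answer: 152573958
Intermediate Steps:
(-615 + 21957)*((-20 + 84)² + 3053) = 21342*(64² + 3053) = 21342*(4096 + 3053) = 21342*7149 = 152573958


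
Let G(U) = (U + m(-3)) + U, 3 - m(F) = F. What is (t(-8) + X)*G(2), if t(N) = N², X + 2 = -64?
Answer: -20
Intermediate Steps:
X = -66 (X = -2 - 64 = -66)
m(F) = 3 - F
G(U) = 6 + 2*U (G(U) = (U + (3 - 1*(-3))) + U = (U + (3 + 3)) + U = (U + 6) + U = (6 + U) + U = 6 + 2*U)
(t(-8) + X)*G(2) = ((-8)² - 66)*(6 + 2*2) = (64 - 66)*(6 + 4) = -2*10 = -20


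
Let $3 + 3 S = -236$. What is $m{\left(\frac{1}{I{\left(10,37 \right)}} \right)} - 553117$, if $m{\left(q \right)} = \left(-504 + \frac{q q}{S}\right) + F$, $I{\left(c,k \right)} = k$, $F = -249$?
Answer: $- \frac{181221279173}{327191} \approx -5.5387 \cdot 10^{5}$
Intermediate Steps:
$S = - \frac{239}{3}$ ($S = -1 + \frac{1}{3} \left(-236\right) = -1 - \frac{236}{3} = - \frac{239}{3} \approx -79.667$)
$m{\left(q \right)} = -753 - \frac{3 q^{2}}{239}$ ($m{\left(q \right)} = \left(-504 + \frac{q q}{- \frac{239}{3}}\right) - 249 = \left(-504 + q^{2} \left(- \frac{3}{239}\right)\right) - 249 = \left(-504 - \frac{3 q^{2}}{239}\right) - 249 = -753 - \frac{3 q^{2}}{239}$)
$m{\left(\frac{1}{I{\left(10,37 \right)}} \right)} - 553117 = \left(-753 - \frac{3 \left(\frac{1}{37}\right)^{2}}{239}\right) - 553117 = \left(-753 - \frac{3}{239 \cdot 1369}\right) - 553117 = \left(-753 - \frac{3}{327191}\right) - 553117 = - \frac{246374826}{327191} - 553117 = - \frac{181221279173}{327191}$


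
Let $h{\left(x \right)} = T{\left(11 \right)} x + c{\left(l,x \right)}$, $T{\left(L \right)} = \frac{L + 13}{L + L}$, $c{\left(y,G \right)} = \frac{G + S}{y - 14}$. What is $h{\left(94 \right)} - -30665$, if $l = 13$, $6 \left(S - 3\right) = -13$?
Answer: $\frac{2024399}{66} \approx 30673.0$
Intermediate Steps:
$S = \frac{5}{6}$ ($S = 3 + \frac{1}{6} \left(-13\right) = 3 - \frac{13}{6} = \frac{5}{6} \approx 0.83333$)
$c{\left(y,G \right)} = \frac{\frac{5}{6} + G}{-14 + y}$ ($c{\left(y,G \right)} = \frac{G + \frac{5}{6}}{y - 14} = \frac{\frac{5}{6} + G}{-14 + y}$)
$T{\left(L \right)} = \frac{13 + L}{2 L}$
$h{\left(x \right)} = - \frac{5}{6} + \frac{x}{11}$ ($h{\left(x \right)} = \frac{13 + 11}{2 \cdot 11} x + \frac{\frac{5}{6} + x}{-14 + 13} = \frac{1}{2} \cdot \frac{1}{11} \cdot 24 x + \frac{\frac{5}{6} + x}{-1} = \frac{12 x}{11} - \left(\frac{5}{6} + x\right) = - \frac{5}{6} + \frac{x}{11}$)
$h{\left(94 \right)} - -30665 = \left(- \frac{5}{6} + \frac{1}{11} \cdot 94\right) - -30665 = \left(- \frac{5}{6} + \frac{94}{11}\right) + 30665 = \frac{509}{66} + 30665 = \frac{2024399}{66}$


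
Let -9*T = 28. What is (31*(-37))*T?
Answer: 32116/9 ≈ 3568.4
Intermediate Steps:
T = -28/9 (T = -⅑*28 = -28/9 ≈ -3.1111)
(31*(-37))*T = (31*(-37))*(-28/9) = -1147*(-28/9) = 32116/9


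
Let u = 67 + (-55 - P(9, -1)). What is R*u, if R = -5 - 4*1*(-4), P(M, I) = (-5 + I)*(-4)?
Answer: -132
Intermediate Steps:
P(M, I) = 20 - 4*I
R = 11 (R = -5 - 4*(-4) = -5 + 16 = 11)
u = -12 (u = 67 + (-55 - (20 - 4*(-1))) = 67 + (-55 - (20 + 4)) = 67 + (-55 - 1*24) = 67 + (-55 - 24) = 67 - 79 = -12)
R*u = 11*(-12) = -132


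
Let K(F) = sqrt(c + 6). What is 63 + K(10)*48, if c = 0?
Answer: 63 + 48*sqrt(6) ≈ 180.58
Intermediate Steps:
K(F) = sqrt(6) (K(F) = sqrt(0 + 6) = sqrt(6))
63 + K(10)*48 = 63 + sqrt(6)*48 = 63 + 48*sqrt(6)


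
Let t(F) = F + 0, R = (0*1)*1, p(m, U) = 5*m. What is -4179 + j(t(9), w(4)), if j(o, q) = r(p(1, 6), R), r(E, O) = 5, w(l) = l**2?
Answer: -4174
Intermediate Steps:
R = 0 (R = 0*1 = 0)
t(F) = F
j(o, q) = 5
-4179 + j(t(9), w(4)) = -4179 + 5 = -4174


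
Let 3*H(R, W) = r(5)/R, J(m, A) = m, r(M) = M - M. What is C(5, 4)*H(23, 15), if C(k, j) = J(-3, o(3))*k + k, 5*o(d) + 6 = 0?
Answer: 0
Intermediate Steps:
r(M) = 0
o(d) = -6/5 (o(d) = -6/5 + (⅕)*0 = -6/5 + 0 = -6/5)
H(R, W) = 0 (H(R, W) = (0/R)/3 = (⅓)*0 = 0)
C(k, j) = -2*k (C(k, j) = -3*k + k = -2*k)
C(5, 4)*H(23, 15) = -2*5*0 = -10*0 = 0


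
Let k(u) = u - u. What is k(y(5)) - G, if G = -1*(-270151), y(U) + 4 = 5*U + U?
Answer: -270151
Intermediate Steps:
y(U) = -4 + 6*U (y(U) = -4 + (5*U + U) = -4 + 6*U)
k(u) = 0
G = 270151
k(y(5)) - G = 0 - 1*270151 = 0 - 270151 = -270151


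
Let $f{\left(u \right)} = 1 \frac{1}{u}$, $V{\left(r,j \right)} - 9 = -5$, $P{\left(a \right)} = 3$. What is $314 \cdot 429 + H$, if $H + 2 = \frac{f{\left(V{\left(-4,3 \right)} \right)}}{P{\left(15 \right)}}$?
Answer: $\frac{1616449}{12} \approx 1.347 \cdot 10^{5}$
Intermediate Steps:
$V{\left(r,j \right)} = 4$ ($V{\left(r,j \right)} = 9 - 5 = 4$)
$f{\left(u \right)} = \frac{1}{u}$
$H = - \frac{23}{12}$ ($H = -2 + \frac{1}{4 \cdot 3} = -2 + \frac{1}{4} \cdot \frac{1}{3} = -2 + \frac{1}{12} = - \frac{23}{12} \approx -1.9167$)
$314 \cdot 429 + H = 314 \cdot 429 - \frac{23}{12} = 134706 - \frac{23}{12} = \frac{1616449}{12}$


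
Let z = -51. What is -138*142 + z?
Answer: -19647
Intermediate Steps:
-138*142 + z = -138*142 - 51 = -19596 - 51 = -19647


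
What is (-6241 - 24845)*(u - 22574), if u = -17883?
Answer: 1257646302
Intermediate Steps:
(-6241 - 24845)*(u - 22574) = (-6241 - 24845)*(-17883 - 22574) = -31086*(-40457) = 1257646302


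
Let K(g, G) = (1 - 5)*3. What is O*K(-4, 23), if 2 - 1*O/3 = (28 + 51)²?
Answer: 224604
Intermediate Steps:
K(g, G) = -12 (K(g, G) = -4*3 = -12)
O = -18717 (O = 6 - 3*(28 + 51)² = 6 - 3*79² = 6 - 3*6241 = 6 - 18723 = -18717)
O*K(-4, 23) = -18717*(-12) = 224604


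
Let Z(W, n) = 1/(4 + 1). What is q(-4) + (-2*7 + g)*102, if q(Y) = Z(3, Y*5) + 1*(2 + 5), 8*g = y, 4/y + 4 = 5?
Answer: -6849/5 ≈ -1369.8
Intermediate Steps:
Z(W, n) = ⅕ (Z(W, n) = 1/5 = ⅕)
y = 4 (y = 4/(-4 + 5) = 4/1 = 4*1 = 4)
g = ½ (g = (⅛)*4 = ½ ≈ 0.50000)
q(Y) = 36/5 (q(Y) = ⅕ + 1*(2 + 5) = ⅕ + 1*7 = ⅕ + 7 = 36/5)
q(-4) + (-2*7 + g)*102 = 36/5 + (-2*7 + ½)*102 = 36/5 + (-14 + ½)*102 = 36/5 - 27/2*102 = 36/5 - 1377 = -6849/5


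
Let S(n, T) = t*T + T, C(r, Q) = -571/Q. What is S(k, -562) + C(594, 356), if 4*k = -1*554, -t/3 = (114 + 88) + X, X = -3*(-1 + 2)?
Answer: 119242341/356 ≈ 3.3495e+5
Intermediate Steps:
X = -3 (X = -3*1 = -3)
t = -597 (t = -3*((114 + 88) - 3) = -3*(202 - 3) = -3*199 = -597)
k = -277/2 (k = (-1*554)/4 = (1/4)*(-554) = -277/2 ≈ -138.50)
S(n, T) = -596*T (S(n, T) = -597*T + T = -596*T)
S(k, -562) + C(594, 356) = -596*(-562) - 571/356 = 334952 - 571*1/356 = 334952 - 571/356 = 119242341/356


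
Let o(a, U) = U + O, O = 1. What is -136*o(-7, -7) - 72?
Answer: 744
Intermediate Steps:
o(a, U) = 1 + U (o(a, U) = U + 1 = 1 + U)
-136*o(-7, -7) - 72 = -136*(1 - 7) - 72 = -136*(-6) - 72 = 816 - 72 = 744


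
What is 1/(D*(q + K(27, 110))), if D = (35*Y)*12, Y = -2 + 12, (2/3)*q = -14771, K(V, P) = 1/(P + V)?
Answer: -137/12748845900 ≈ -1.0746e-8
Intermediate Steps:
q = -44313/2 (q = (3/2)*(-14771) = -44313/2 ≈ -22157.)
Y = 10
D = 4200 (D = (35*10)*12 = 350*12 = 4200)
1/(D*(q + K(27, 110))) = 1/(4200*(-44313/2 + 1/(110 + 27))) = 1/(4200*(-44313/2 + 1/137)) = 1/(4200*(-6070879/274)) = (1/4200)*(-274/6070879) = -137/12748845900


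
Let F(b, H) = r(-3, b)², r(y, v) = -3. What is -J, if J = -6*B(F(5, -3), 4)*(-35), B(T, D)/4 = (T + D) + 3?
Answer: -13440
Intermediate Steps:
F(b, H) = 9 (F(b, H) = (-3)² = 9)
B(T, D) = 12 + 4*D + 4*T (B(T, D) = 4*((T + D) + 3) = 4*((D + T) + 3) = 4*(3 + D + T) = 12 + 4*D + 4*T)
J = 13440 (J = -6*(12 + 4*4 + 4*9)*(-35) = -6*(12 + 16 + 36)*(-35) = -6*64*(-35) = -384*(-35) = 13440)
-J = -1*13440 = -13440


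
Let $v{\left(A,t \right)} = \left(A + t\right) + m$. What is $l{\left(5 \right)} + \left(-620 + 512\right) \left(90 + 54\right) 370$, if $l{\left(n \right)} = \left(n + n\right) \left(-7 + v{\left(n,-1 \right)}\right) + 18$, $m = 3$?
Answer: $-5754222$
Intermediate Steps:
$v{\left(A,t \right)} = 3 + A + t$ ($v{\left(A,t \right)} = \left(A + t\right) + 3 = 3 + A + t$)
$l{\left(n \right)} = 18 + 2 n \left(-5 + n\right)$ ($l{\left(n \right)} = \left(n + n\right) \left(-7 + \left(3 + n - 1\right)\right) + 18 = 2 n \left(-7 + \left(2 + n\right)\right) + 18 = 2 n \left(-5 + n\right) + 18 = 18 + 2 n \left(-5 + n\right)$)
$l{\left(5 \right)} + \left(-620 + 512\right) \left(90 + 54\right) 370 = \left(18 - 50 + 2 \cdot 5^{2}\right) + \left(-620 + 512\right) \left(90 + 54\right) 370 = \left(18 - 50 + 2 \cdot 25\right) + \left(-108\right) 144 \cdot 370 = \left(18 - 50 + 50\right) - 5754240 = 18 - 5754240 = -5754222$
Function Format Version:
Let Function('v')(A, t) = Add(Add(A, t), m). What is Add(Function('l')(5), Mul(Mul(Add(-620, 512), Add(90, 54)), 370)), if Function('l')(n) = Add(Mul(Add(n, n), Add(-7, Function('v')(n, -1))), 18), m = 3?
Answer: -5754222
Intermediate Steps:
Function('v')(A, t) = Add(3, A, t) (Function('v')(A, t) = Add(Add(A, t), 3) = Add(3, A, t))
Function('l')(n) = Add(18, Mul(2, n, Add(-5, n))) (Function('l')(n) = Add(Mul(Add(n, n), Add(-7, Add(3, n, -1))), 18) = Add(Mul(Mul(2, n), Add(-7, Add(2, n))), 18) = Add(Mul(Mul(2, n), Add(-5, n)), 18) = Add(Mul(2, n, Add(-5, n)), 18) = Add(18, Mul(2, n, Add(-5, n))))
Add(Function('l')(5), Mul(Mul(Add(-620, 512), Add(90, 54)), 370)) = Add(Add(18, Mul(-10, 5), Mul(2, Pow(5, 2))), Mul(Mul(Add(-620, 512), Add(90, 54)), 370)) = Add(Add(18, -50, Mul(2, 25)), Mul(Mul(-108, 144), 370)) = Add(Add(18, -50, 50), Mul(-15552, 370)) = Add(18, -5754240) = -5754222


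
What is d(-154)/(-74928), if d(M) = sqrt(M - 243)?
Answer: -I*sqrt(397)/74928 ≈ -0.00026592*I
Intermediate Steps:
d(M) = sqrt(-243 + M)
d(-154)/(-74928) = sqrt(-243 - 154)/(-74928) = sqrt(-397)*(-1/74928) = (I*sqrt(397))*(-1/74928) = -I*sqrt(397)/74928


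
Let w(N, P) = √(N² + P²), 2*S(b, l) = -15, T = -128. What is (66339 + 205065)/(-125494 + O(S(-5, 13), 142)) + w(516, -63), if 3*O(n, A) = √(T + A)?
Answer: -153268081092/70869348155 + 15*√1201 - 407106*√14/70869348155 ≈ 517.67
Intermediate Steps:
S(b, l) = -15/2 (S(b, l) = (½)*(-15) = -15/2)
O(n, A) = √(-128 + A)/3
(66339 + 205065)/(-125494 + O(S(-5, 13), 142)) + w(516, -63) = (66339 + 205065)/(-125494 + √(-128 + 142)/3) + √(516² + (-63)²) = 271404/(-125494 + √14/3) + √(266256 + 3969) = 271404/(-125494 + √14/3) + √270225 = 271404/(-125494 + √14/3) + 15*√1201 = 15*√1201 + 271404/(-125494 + √14/3)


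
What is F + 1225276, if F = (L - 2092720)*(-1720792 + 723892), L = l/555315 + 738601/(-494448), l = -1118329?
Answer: 3182374075826838482319/1525413284 ≈ 2.0862e+12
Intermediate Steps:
L = -321037250569/91524797040 (L = -1118329/555315 + 738601/(-494448) = -1118329*1/555315 + 738601*(-1/494448) = -1118329/555315 - 738601/494448 = -321037250569/91524797040 ≈ -3.5077)
F = 3182372206774551515935/1525413284 (F = (-321037250569/91524797040 - 2092720)*(-1720792 + 723892) = -191536094298799369/91524797040*(-996900) = 3182372206774551515935/1525413284 ≈ 2.0862e+12)
F + 1225276 = 3182372206774551515935/1525413284 + 1225276 = 3182374075826838482319/1525413284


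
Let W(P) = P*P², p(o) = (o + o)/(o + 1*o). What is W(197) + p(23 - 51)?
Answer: 7645374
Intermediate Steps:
p(o) = 1 (p(o) = (2*o)/(o + o) = (2*o)/((2*o)) = (2*o)*(1/(2*o)) = 1)
W(P) = P³
W(197) + p(23 - 51) = 197³ + 1 = 7645373 + 1 = 7645374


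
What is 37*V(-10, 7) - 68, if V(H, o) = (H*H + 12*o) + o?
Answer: 6999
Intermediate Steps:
V(H, o) = H**2 + 13*o (V(H, o) = (H**2 + 12*o) + o = H**2 + 13*o)
37*V(-10, 7) - 68 = 37*((-10)**2 + 13*7) - 68 = 37*(100 + 91) - 68 = 37*191 - 68 = 7067 - 68 = 6999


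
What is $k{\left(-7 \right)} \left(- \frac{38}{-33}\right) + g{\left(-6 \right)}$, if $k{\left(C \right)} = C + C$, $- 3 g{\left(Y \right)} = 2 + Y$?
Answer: $- \frac{488}{33} \approx -14.788$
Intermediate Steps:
$g{\left(Y \right)} = - \frac{2}{3} - \frac{Y}{3}$ ($g{\left(Y \right)} = - \frac{2 + Y}{3} = - \frac{2}{3} - \frac{Y}{3}$)
$k{\left(C \right)} = 2 C$
$k{\left(-7 \right)} \left(- \frac{38}{-33}\right) + g{\left(-6 \right)} = 2 \left(-7\right) \left(- \frac{38}{-33}\right) - - \frac{4}{3} = - 14 \left(\left(-38\right) \left(- \frac{1}{33}\right)\right) + \left(- \frac{2}{3} + 2\right) = \left(-14\right) \frac{38}{33} + \frac{4}{3} = - \frac{532}{33} + \frac{4}{3} = - \frac{488}{33}$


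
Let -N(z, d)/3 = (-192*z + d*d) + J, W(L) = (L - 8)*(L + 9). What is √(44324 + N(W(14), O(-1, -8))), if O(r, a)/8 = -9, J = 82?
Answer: √108014 ≈ 328.65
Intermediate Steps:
O(r, a) = -72 (O(r, a) = 8*(-9) = -72)
W(L) = (-8 + L)*(9 + L)
N(z, d) = -246 - 3*d² + 576*z (N(z, d) = -3*((-192*z + d*d) + 82) = -3*((-192*z + d²) + 82) = -3*((d² - 192*z) + 82) = -3*(82 + d² - 192*z) = -246 - 3*d² + 576*z)
√(44324 + N(W(14), O(-1, -8))) = √(44324 + (-246 - 3*(-72)² + 576*(-72 + 14 + 14²))) = √(44324 + (-246 - 3*5184 + 576*(-72 + 14 + 196))) = √(44324 + (-246 - 15552 + 576*138)) = √(44324 + (-246 - 15552 + 79488)) = √(44324 + 63690) = √108014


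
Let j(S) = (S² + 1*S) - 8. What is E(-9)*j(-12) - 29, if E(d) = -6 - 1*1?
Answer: -897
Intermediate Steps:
E(d) = -7 (E(d) = -6 - 1 = -7)
j(S) = -8 + S + S² (j(S) = (S² + S) - 8 = (S + S²) - 8 = -8 + S + S²)
E(-9)*j(-12) - 29 = -7*(-8 - 12 + (-12)²) - 29 = -7*(-8 - 12 + 144) - 29 = -7*124 - 29 = -868 - 29 = -897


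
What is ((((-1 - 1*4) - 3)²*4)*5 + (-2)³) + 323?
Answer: 1595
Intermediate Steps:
((((-1 - 1*4) - 3)²*4)*5 + (-2)³) + 323 = ((((-1 - 4) - 3)²*4)*5 - 8) + 323 = (((-5 - 3)²*4)*5 - 8) + 323 = (((-8)²*4)*5 - 8) + 323 = ((64*4)*5 - 8) + 323 = (256*5 - 8) + 323 = (1280 - 8) + 323 = 1272 + 323 = 1595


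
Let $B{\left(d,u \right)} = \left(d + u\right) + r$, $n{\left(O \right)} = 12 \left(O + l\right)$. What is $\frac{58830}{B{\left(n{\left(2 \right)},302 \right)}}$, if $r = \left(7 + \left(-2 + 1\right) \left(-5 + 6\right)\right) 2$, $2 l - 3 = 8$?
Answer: $\frac{29415}{202} \approx 145.62$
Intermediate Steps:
$l = \frac{11}{2}$ ($l = \frac{3}{2} + \frac{1}{2} \cdot 8 = \frac{3}{2} + 4 = \frac{11}{2} \approx 5.5$)
$n{\left(O \right)} = 66 + 12 O$ ($n{\left(O \right)} = 12 \left(O + \frac{11}{2}\right) = 12 \left(\frac{11}{2} + O\right) = 66 + 12 O$)
$r = 12$ ($r = \left(7 - 1\right) 2 = 6 \cdot 2 = 12$)
$B{\left(d,u \right)} = 12 + d + u$ ($B{\left(d,u \right)} = \left(d + u\right) + 12 = 12 + d + u$)
$\frac{58830}{B{\left(n{\left(2 \right)},302 \right)}} = \frac{58830}{12 + \left(66 + 12 \cdot 2\right) + 302} = \frac{58830}{12 + \left(66 + 24\right) + 302} = \frac{58830}{12 + 90 + 302} = \frac{58830}{404} = 58830 \cdot \frac{1}{404} = \frac{29415}{202}$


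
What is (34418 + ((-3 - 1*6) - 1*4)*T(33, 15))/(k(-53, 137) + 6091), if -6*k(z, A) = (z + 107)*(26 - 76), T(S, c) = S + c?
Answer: 33794/6541 ≈ 5.1665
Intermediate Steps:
k(z, A) = 2675/3 + 25*z/3 (k(z, A) = -(z + 107)*(26 - 76)/6 = -(107 + z)*(-50)/6 = -(-5350 - 50*z)/6 = 2675/3 + 25*z/3)
(34418 + ((-3 - 1*6) - 1*4)*T(33, 15))/(k(-53, 137) + 6091) = (34418 + ((-3 - 1*6) - 1*4)*(33 + 15))/((2675/3 + (25/3)*(-53)) + 6091) = (34418 + ((-3 - 6) - 4)*48)/((2675/3 - 1325/3) + 6091) = (34418 + (-9 - 4)*48)/(450 + 6091) = (34418 - 13*48)/6541 = (34418 - 624)*(1/6541) = 33794*(1/6541) = 33794/6541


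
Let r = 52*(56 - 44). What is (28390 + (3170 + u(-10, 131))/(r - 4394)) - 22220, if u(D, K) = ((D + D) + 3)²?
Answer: 23257441/3770 ≈ 6169.1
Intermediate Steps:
u(D, K) = (3 + 2*D)² (u(D, K) = (2*D + 3)² = (3 + 2*D)²)
r = 624 (r = 52*12 = 624)
(28390 + (3170 + u(-10, 131))/(r - 4394)) - 22220 = (28390 + (3170 + (3 + 2*(-10))²)/(624 - 4394)) - 22220 = (28390 + (3170 + (3 - 20)²)/(-3770)) - 22220 = (28390 + (3170 + (-17)²)*(-1/3770)) - 22220 = (28390 + (3170 + 289)*(-1/3770)) - 22220 = (28390 + 3459*(-1/3770)) - 22220 = (28390 - 3459/3770) - 22220 = 107026841/3770 - 22220 = 23257441/3770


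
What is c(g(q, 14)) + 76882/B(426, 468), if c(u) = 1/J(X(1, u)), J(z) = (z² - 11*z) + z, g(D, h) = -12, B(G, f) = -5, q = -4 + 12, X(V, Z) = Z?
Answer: -20296843/1320 ≈ -15376.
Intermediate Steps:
q = 8
J(z) = z² - 10*z
c(u) = 1/(u*(-10 + u))
c(g(q, 14)) + 76882/B(426, 468) = 1/((-12)*(-10 - 12)) + 76882/(-5) = -1/12/(-22) + 76882*(-⅕) = -1/12*(-1/22) - 76882/5 = 1/264 - 76882/5 = -20296843/1320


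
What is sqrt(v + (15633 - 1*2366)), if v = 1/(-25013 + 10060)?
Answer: 5*sqrt(118655912874)/14953 ≈ 115.18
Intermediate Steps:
v = -1/14953 (v = 1/(-14953) = -1/14953 ≈ -6.6876e-5)
sqrt(v + (15633 - 1*2366)) = sqrt(-1/14953 + (15633 - 1*2366)) = sqrt(-1/14953 + (15633 - 2366)) = sqrt(-1/14953 + 13267) = sqrt(198381450/14953) = 5*sqrt(118655912874)/14953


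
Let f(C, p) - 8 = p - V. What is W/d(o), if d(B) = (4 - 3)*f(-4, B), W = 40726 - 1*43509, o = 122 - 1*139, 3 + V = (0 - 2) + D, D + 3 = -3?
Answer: -2783/2 ≈ -1391.5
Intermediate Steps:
D = -6 (D = -3 - 3 = -6)
V = -11 (V = -3 + ((0 - 2) - 6) = -3 + (-2 - 6) = -3 - 8 = -11)
o = -17 (o = 122 - 139 = -17)
f(C, p) = 19 + p (f(C, p) = 8 + (p - 1*(-11)) = 8 + (p + 11) = 8 + (11 + p) = 19 + p)
W = -2783 (W = 40726 - 43509 = -2783)
d(B) = 19 + B (d(B) = (4 - 3)*(19 + B) = 1*(19 + B) = 19 + B)
W/d(o) = -2783/(19 - 17) = -2783/2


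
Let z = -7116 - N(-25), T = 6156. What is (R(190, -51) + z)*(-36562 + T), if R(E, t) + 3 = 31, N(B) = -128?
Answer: 211625760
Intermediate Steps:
R(E, t) = 28 (R(E, t) = -3 + 31 = 28)
z = -6988 (z = -7116 - 1*(-128) = -7116 + 128 = -6988)
(R(190, -51) + z)*(-36562 + T) = (28 - 6988)*(-36562 + 6156) = -6960*(-30406) = 211625760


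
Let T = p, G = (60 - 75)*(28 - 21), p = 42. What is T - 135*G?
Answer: 14217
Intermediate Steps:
G = -105 (G = -15*7 = -105)
T = 42
T - 135*G = 42 - 135*(-105) = 42 + 14175 = 14217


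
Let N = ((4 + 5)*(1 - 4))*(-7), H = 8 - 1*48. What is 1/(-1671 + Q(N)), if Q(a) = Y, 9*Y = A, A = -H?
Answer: -9/14999 ≈ -0.00060004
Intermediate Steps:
H = -40 (H = 8 - 48 = -40)
A = 40 (A = -1*(-40) = 40)
Y = 40/9 (Y = (⅑)*40 = 40/9 ≈ 4.4444)
N = 189 (N = (9*(-3))*(-7) = -27*(-7) = 189)
Q(a) = 40/9
1/(-1671 + Q(N)) = 1/(-1671 + 40/9) = 1/(-14999/9) = -9/14999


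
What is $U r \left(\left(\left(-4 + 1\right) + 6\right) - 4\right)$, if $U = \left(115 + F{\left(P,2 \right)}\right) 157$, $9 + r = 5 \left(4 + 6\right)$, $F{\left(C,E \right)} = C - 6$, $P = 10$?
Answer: $-766003$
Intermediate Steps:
$F{\left(C,E \right)} = -6 + C$
$r = 41$ ($r = -9 + 5 \left(4 + 6\right) = -9 + 5 \cdot 10 = -9 + 50 = 41$)
$U = 18683$ ($U = \left(115 + \left(-6 + 10\right)\right) 157 = \left(115 + 4\right) 157 = 119 \cdot 157 = 18683$)
$U r \left(\left(\left(-4 + 1\right) + 6\right) - 4\right) = 18683 \cdot 41 \left(\left(\left(-4 + 1\right) + 6\right) - 4\right) = 18683 \cdot 41 \left(\left(-3 + 6\right) - 4\right) = 18683 \cdot 41 \left(3 - 4\right) = 18683 \cdot 41 \left(-1\right) = 18683 \left(-41\right) = -766003$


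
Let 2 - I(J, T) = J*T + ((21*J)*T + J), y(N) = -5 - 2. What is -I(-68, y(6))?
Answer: 10402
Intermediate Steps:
y(N) = -7
I(J, T) = 2 - J - 22*J*T (I(J, T) = 2 - (J*T + ((21*J)*T + J)) = 2 - (J*T + (21*J*T + J)) = 2 - (J*T + (J + 21*J*T)) = 2 - (J + 22*J*T) = 2 + (-J - 22*J*T) = 2 - J - 22*J*T)
-I(-68, y(6)) = -(2 - 1*(-68) - 22*(-68)*(-7)) = -(2 + 68 - 10472) = -1*(-10402) = 10402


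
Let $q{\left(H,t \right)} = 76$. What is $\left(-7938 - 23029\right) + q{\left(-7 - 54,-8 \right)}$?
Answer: $-30891$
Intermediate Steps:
$\left(-7938 - 23029\right) + q{\left(-7 - 54,-8 \right)} = \left(-7938 - 23029\right) + 76 = -30967 + 76 = -30891$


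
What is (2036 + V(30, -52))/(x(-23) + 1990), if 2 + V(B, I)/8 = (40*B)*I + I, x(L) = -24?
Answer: -248798/983 ≈ -253.10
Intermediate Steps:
V(B, I) = -16 + 8*I + 320*B*I (V(B, I) = -16 + 8*((40*B)*I + I) = -16 + 8*(40*B*I + I) = -16 + 8*(I + 40*B*I) = -16 + (8*I + 320*B*I) = -16 + 8*I + 320*B*I)
(2036 + V(30, -52))/(x(-23) + 1990) = (2036 + (-16 + 8*(-52) + 320*30*(-52)))/(-24 + 1990) = (2036 + (-16 - 416 - 499200))/1966 = (2036 - 499632)*(1/1966) = -497596*1/1966 = -248798/983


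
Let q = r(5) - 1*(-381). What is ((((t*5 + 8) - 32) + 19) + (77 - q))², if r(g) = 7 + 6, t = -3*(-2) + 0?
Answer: 85264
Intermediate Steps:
t = 6 (t = 6 + 0 = 6)
r(g) = 13
q = 394 (q = 13 - 1*(-381) = 13 + 381 = 394)
((((t*5 + 8) - 32) + 19) + (77 - q))² = ((((6*5 + 8) - 32) + 19) + (77 - 1*394))² = ((((30 + 8) - 32) + 19) + (77 - 394))² = (((38 - 32) + 19) - 317)² = ((6 + 19) - 317)² = (25 - 317)² = (-292)² = 85264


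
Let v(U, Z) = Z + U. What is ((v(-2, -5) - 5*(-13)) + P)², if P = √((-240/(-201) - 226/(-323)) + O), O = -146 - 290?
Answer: (1255178 + I*√203306244654)²/468332881 ≈ 2929.9 + 2416.9*I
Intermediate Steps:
v(U, Z) = U + Z
O = -436
P = I*√203306244654/21641 (P = √((-240/(-201) - 226/(-323)) - 436) = √((-240*(-1/201) - 226*(-1/323)) - 436) = √((80/67 + 226/323) - 436) = √(40982/21641 - 436) = √(-9394494/21641) = I*√203306244654/21641 ≈ 20.835*I)
((v(-2, -5) - 5*(-13)) + P)² = (((-2 - 5) - 5*(-13)) + I*√203306244654/21641)² = ((-7 + 65) + I*√203306244654/21641)² = (58 + I*√203306244654/21641)²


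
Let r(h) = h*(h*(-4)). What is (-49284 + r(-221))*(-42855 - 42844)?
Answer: 20966088952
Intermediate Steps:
r(h) = -4*h² (r(h) = h*(-4*h) = -4*h²)
(-49284 + r(-221))*(-42855 - 42844) = (-49284 - 4*(-221)²)*(-42855 - 42844) = (-49284 - 4*48841)*(-85699) = (-49284 - 195364)*(-85699) = -244648*(-85699) = 20966088952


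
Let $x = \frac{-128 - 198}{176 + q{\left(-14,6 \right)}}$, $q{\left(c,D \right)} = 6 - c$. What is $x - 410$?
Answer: $- \frac{40343}{98} \approx -411.66$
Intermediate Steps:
$x = - \frac{163}{98}$ ($x = \frac{-128 - 198}{176 + \left(6 - -14\right)} = - \frac{326}{176 + \left(6 + 14\right)} = - \frac{326}{176 + 20} = - \frac{326}{196} = \left(-326\right) \frac{1}{196} = - \frac{163}{98} \approx -1.6633$)
$x - 410 = - \frac{163}{98} - 410 = - \frac{40343}{98}$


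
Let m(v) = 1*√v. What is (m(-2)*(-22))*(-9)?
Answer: 198*I*√2 ≈ 280.01*I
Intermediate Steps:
m(v) = √v
(m(-2)*(-22))*(-9) = (√(-2)*(-22))*(-9) = ((I*√2)*(-22))*(-9) = -22*I*√2*(-9) = 198*I*√2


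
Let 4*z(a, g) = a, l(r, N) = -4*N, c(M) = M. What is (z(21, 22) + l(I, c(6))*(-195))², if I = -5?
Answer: 351225081/16 ≈ 2.1952e+7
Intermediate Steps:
z(a, g) = a/4
(z(21, 22) + l(I, c(6))*(-195))² = ((¼)*21 - 4*6*(-195))² = (21/4 - 24*(-195))² = (21/4 + 4680)² = (18741/4)² = 351225081/16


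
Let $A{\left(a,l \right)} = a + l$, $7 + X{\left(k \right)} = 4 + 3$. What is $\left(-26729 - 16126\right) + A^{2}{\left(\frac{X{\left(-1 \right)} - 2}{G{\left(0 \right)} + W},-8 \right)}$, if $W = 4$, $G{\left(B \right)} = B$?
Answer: $- \frac{171131}{4} \approx -42783.0$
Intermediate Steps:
$X{\left(k \right)} = 0$ ($X{\left(k \right)} = -7 + \left(4 + 3\right) = -7 + 7 = 0$)
$\left(-26729 - 16126\right) + A^{2}{\left(\frac{X{\left(-1 \right)} - 2}{G{\left(0 \right)} + W},-8 \right)} = \left(-26729 - 16126\right) + \left(\frac{0 - 2}{0 + 4} - 8\right)^{2} = -42855 + \left(- \frac{2}{4} - 8\right)^{2} = -42855 + \left(\left(-2\right) \frac{1}{4} - 8\right)^{2} = -42855 + \left(- \frac{1}{2} - 8\right)^{2} = -42855 + \left(- \frac{17}{2}\right)^{2} = -42855 + \frac{289}{4} = - \frac{171131}{4}$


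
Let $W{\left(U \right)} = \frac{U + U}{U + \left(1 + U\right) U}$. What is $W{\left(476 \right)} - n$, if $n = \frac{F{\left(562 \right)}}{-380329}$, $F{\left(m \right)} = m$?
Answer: $\frac{514647}{90898631} \approx 0.0056618$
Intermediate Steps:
$W{\left(U \right)} = \frac{2 U}{U + U \left(1 + U\right)}$
$n = - \frac{562}{380329}$ ($n = \frac{562}{-380329} = 562 \left(- \frac{1}{380329}\right) = - \frac{562}{380329} \approx -0.0014777$)
$W{\left(476 \right)} - n = \frac{2}{2 + 476} - - \frac{562}{380329} = \frac{2}{478} + \frac{562}{380329} = 2 \cdot \frac{1}{478} + \frac{562}{380329} = \frac{1}{239} + \frac{562}{380329} = \frac{514647}{90898631}$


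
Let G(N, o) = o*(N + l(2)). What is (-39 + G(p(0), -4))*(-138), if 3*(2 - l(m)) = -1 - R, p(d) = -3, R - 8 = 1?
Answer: 6670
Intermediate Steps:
R = 9 (R = 8 + 1 = 9)
l(m) = 16/3 (l(m) = 2 - (-1 - 1*9)/3 = 2 - (-1 - 9)/3 = 2 - 1/3*(-10) = 2 + 10/3 = 16/3)
G(N, o) = o*(16/3 + N) (G(N, o) = o*(N + 16/3) = o*(16/3 + N))
(-39 + G(p(0), -4))*(-138) = (-39 + (1/3)*(-4)*(16 + 3*(-3)))*(-138) = (-39 + (1/3)*(-4)*(16 - 9))*(-138) = (-39 + (1/3)*(-4)*7)*(-138) = (-39 - 28/3)*(-138) = -145/3*(-138) = 6670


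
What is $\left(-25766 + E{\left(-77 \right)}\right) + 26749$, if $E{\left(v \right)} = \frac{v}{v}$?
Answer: $984$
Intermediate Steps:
$E{\left(v \right)} = 1$
$\left(-25766 + E{\left(-77 \right)}\right) + 26749 = \left(-25766 + 1\right) + 26749 = -25765 + 26749 = 984$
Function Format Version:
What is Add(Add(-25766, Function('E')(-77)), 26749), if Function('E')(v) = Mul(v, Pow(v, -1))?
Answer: 984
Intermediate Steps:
Function('E')(v) = 1
Add(Add(-25766, Function('E')(-77)), 26749) = Add(Add(-25766, 1), 26749) = Add(-25765, 26749) = 984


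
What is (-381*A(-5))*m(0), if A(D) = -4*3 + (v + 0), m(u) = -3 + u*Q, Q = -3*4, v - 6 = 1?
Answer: -5715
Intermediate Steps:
v = 7 (v = 6 + 1 = 7)
Q = -12
m(u) = -3 - 12*u (m(u) = -3 + u*(-12) = -3 - 12*u)
A(D) = -5 (A(D) = -4*3 + (7 + 0) = -12 + 7 = -5)
(-381*A(-5))*m(0) = (-381*(-5))*(-3 - 12*0) = 1905*(-3 + 0) = 1905*(-3) = -5715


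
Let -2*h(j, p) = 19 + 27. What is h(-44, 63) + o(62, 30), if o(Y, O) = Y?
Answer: 39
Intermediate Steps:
h(j, p) = -23 (h(j, p) = -(19 + 27)/2 = -1/2*46 = -23)
h(-44, 63) + o(62, 30) = -23 + 62 = 39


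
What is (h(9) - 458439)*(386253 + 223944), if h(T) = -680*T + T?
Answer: -283467016350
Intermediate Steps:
h(T) = -679*T
(h(9) - 458439)*(386253 + 223944) = (-679*9 - 458439)*(386253 + 223944) = (-6111 - 458439)*610197 = -464550*610197 = -283467016350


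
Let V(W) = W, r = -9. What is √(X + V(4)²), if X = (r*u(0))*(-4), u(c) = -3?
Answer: 2*I*√23 ≈ 9.5917*I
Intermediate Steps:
X = -108 (X = -9*(-3)*(-4) = 27*(-4) = -108)
√(X + V(4)²) = √(-108 + 4²) = √(-108 + 16) = √(-92) = 2*I*√23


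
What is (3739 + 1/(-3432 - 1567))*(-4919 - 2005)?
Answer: -129418284240/4999 ≈ -2.5889e+7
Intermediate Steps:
(3739 + 1/(-3432 - 1567))*(-4919 - 2005) = (3739 + 1/(-4999))*(-6924) = (3739 - 1/4999)*(-6924) = (18691260/4999)*(-6924) = -129418284240/4999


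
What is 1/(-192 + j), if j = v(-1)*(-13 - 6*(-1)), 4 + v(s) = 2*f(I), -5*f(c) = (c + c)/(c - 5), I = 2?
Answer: -15/2516 ≈ -0.0059618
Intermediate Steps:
f(c) = -2*c/(5*(-5 + c)) (f(c) = -(c + c)/(5*(c - 5)) = -2*c/(5*(-5 + c)))
v(s) = -52/15 (v(s) = -4 + 2*(-2*2/(-25 + 5*2)) = -4 + 2*(-2*2/(-25 + 10)) = -4 + 2*(-2*2/(-15)) = -4 + 2*(-2*2*(-1/15)) = -4 + 2*(4/15) = -4 + 8/15 = -52/15)
j = 364/15 (j = -52*(-13 - 6*(-1))/15 = -52*(-13 + 6)/15 = -52/15*(-7) = 364/15 ≈ 24.267)
1/(-192 + j) = 1/(-192 + 364/15) = 1/(-2516/15) = -15/2516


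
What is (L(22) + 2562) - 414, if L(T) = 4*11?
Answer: 2192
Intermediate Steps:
L(T) = 44
(L(22) + 2562) - 414 = (44 + 2562) - 414 = 2606 - 414 = 2192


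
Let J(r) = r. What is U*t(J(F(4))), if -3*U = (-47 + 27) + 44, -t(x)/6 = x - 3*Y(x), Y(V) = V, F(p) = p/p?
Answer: -96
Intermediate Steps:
F(p) = 1
t(x) = 12*x (t(x) = -6*(x - 3*x) = -(-12)*x = 12*x)
U = -8 (U = -((-47 + 27) + 44)/3 = -(-20 + 44)/3 = -⅓*24 = -8)
U*t(J(F(4))) = -96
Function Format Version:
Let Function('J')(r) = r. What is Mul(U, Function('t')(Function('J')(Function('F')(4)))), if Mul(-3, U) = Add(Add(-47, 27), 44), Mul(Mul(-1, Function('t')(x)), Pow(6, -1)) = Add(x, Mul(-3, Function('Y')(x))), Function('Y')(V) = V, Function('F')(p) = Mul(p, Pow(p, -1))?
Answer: -96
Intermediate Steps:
Function('F')(p) = 1
Function('t')(x) = Mul(12, x) (Function('t')(x) = Mul(-6, Add(x, Mul(-3, x))) = Mul(-6, Mul(-2, x)) = Mul(12, x))
U = -8 (U = Mul(Rational(-1, 3), Add(Add(-47, 27), 44)) = Mul(Rational(-1, 3), Add(-20, 44)) = Mul(Rational(-1, 3), 24) = -8)
Mul(U, Function('t')(Function('J')(Function('F')(4)))) = Mul(-8, Mul(12, 1)) = Mul(-8, 12) = -96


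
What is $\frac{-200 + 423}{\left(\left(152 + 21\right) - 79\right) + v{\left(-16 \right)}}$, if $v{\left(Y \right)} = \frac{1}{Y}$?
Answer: $\frac{3568}{1503} \approx 2.3739$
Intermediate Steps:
$\frac{-200 + 423}{\left(\left(152 + 21\right) - 79\right) + v{\left(-16 \right)}} = \frac{-200 + 423}{\left(\left(152 + 21\right) - 79\right) + \frac{1}{-16}} = \frac{223}{\left(173 - 79\right) - \frac{1}{16}} = \frac{223}{94 - \frac{1}{16}} = \frac{223}{\frac{1503}{16}} = 223 \cdot \frac{16}{1503} = \frac{3568}{1503}$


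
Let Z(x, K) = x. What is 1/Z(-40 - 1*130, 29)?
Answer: -1/170 ≈ -0.0058824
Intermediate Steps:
1/Z(-40 - 1*130, 29) = 1/(-40 - 1*130) = 1/(-40 - 130) = 1/(-170) = -1/170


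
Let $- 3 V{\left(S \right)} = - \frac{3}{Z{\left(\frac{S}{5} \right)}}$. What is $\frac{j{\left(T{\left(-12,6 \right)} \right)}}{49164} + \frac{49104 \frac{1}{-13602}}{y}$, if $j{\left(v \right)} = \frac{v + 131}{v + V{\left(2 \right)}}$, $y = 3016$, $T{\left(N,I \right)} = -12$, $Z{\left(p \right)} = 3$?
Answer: $- \frac{5785519}{4119456380} \approx -0.0014044$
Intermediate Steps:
$V{\left(S \right)} = \frac{1}{3}$ ($V{\left(S \right)} = - \frac{\left(-3\right) \frac{1}{3}}{3} = \left(- \frac{1}{3}\right) \left(-1\right) = \frac{1}{3}$)
$j{\left(v \right)} = \frac{131 + v}{\frac{1}{3} + v}$ ($j{\left(v \right)} = \frac{v + 131}{v + \frac{1}{3}} = \frac{131 + v}{\frac{1}{3} + v}$)
$\frac{j{\left(T{\left(-12,6 \right)} \right)}}{49164} + \frac{49104 \frac{1}{-13602}}{y} = \frac{3 \frac{1}{1 + 3 \left(-12\right)} \left(131 - 12\right)}{49164} + \frac{49104 \frac{1}{-13602}}{3016} = 3 \frac{1}{1 - 36} \cdot 119 \cdot \frac{1}{49164} + 49104 \left(- \frac{1}{13602}\right) \frac{1}{3016} = 3 \frac{1}{-35} \cdot 119 \cdot \frac{1}{49164} - \frac{1023}{854659} = 3 \left(- \frac{1}{35}\right) 119 \cdot \frac{1}{49164} - \frac{1023}{854659} = \left(- \frac{51}{5}\right) \frac{1}{49164} - \frac{1023}{854659} = - \frac{1}{4820} - \frac{1023}{854659} = - \frac{5785519}{4119456380}$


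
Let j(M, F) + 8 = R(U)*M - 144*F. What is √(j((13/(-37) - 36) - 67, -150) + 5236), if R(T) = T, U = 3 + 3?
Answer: 2*√8969651/37 ≈ 161.89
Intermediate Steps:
U = 6
j(M, F) = -8 - 144*F + 6*M (j(M, F) = -8 + (6*M - 144*F) = -8 + (-144*F + 6*M) = -8 - 144*F + 6*M)
√(j((13/(-37) - 36) - 67, -150) + 5236) = √((-8 - 144*(-150) + 6*((13/(-37) - 36) - 67)) + 5236) = √((-8 + 21600 + 6*((13*(-1/37) - 36) - 67)) + 5236) = √((-8 + 21600 + 6*((-13/37 - 36) - 67)) + 5236) = √((-8 + 21600 + 6*(-1345/37 - 67)) + 5236) = √((-8 + 21600 + 6*(-3824/37)) + 5236) = √((-8 + 21600 - 22944/37) + 5236) = √(775960/37 + 5236) = √(969692/37) = 2*√8969651/37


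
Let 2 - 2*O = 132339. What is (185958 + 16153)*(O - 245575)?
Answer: -126013581057/2 ≈ -6.3007e+10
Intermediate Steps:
O = -132337/2 (O = 1 - ½*132339 = 1 - 132339/2 = -132337/2 ≈ -66169.)
(185958 + 16153)*(O - 245575) = (185958 + 16153)*(-132337/2 - 245575) = 202111*(-623487/2) = -126013581057/2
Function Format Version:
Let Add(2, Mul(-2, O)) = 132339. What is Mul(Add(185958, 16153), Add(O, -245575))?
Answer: Rational(-126013581057, 2) ≈ -6.3007e+10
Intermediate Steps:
O = Rational(-132337, 2) (O = Add(1, Mul(Rational(-1, 2), 132339)) = Add(1, Rational(-132339, 2)) = Rational(-132337, 2) ≈ -66169.)
Mul(Add(185958, 16153), Add(O, -245575)) = Mul(Add(185958, 16153), Add(Rational(-132337, 2), -245575)) = Mul(202111, Rational(-623487, 2)) = Rational(-126013581057, 2)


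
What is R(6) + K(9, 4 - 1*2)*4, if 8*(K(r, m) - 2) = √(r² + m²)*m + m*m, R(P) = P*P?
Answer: 46 + √85 ≈ 55.220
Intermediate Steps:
R(P) = P²
K(r, m) = 2 + m²/8 + m*√(m² + r²)/8 (K(r, m) = 2 + (√(r² + m²)*m + m*m)/8 = 2 + (√(m² + r²)*m + m²)/8 = 2 + (m*√(m² + r²) + m²)/8 = 2 + (m² + m*√(m² + r²))/8 = 2 + (m²/8 + m*√(m² + r²)/8) = 2 + m²/8 + m*√(m² + r²)/8)
R(6) + K(9, 4 - 1*2)*4 = 6² + (2 + (4 - 1*2)²/8 + (4 - 1*2)*√((4 - 1*2)² + 9²)/8)*4 = 36 + (2 + (4 - 2)²/8 + (4 - 2)*√((4 - 2)² + 81)/8)*4 = 36 + (2 + (⅛)*2² + (⅛)*2*√(2² + 81))*4 = 36 + (2 + (⅛)*4 + (⅛)*2*√(4 + 81))*4 = 36 + (2 + ½ + (⅛)*2*√85)*4 = 36 + (2 + ½ + √85/4)*4 = 36 + (5/2 + √85/4)*4 = 36 + (10 + √85) = 46 + √85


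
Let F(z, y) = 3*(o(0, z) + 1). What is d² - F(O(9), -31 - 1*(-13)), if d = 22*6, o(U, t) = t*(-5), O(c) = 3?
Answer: 17466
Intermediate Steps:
o(U, t) = -5*t
d = 132
F(z, y) = 3 - 15*z (F(z, y) = 3*(-5*z + 1) = 3*(1 - 5*z) = 3 - 15*z)
d² - F(O(9), -31 - 1*(-13)) = 132² - (3 - 15*3) = 17424 - (3 - 45) = 17424 - 1*(-42) = 17424 + 42 = 17466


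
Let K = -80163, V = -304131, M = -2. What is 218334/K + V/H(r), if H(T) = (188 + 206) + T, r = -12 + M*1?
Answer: -8154340091/10153980 ≈ -803.07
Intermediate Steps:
r = -14 (r = -12 - 2*1 = -12 - 2 = -14)
H(T) = 394 + T
218334/K + V/H(r) = 218334/(-80163) - 304131/(394 - 14) = 218334*(-1/80163) - 304131/380 = -72778/26721 - 304131*1/380 = -72778/26721 - 304131/380 = -8154340091/10153980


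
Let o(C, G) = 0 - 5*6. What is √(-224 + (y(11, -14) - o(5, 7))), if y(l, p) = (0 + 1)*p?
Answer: 4*I*√13 ≈ 14.422*I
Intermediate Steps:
y(l, p) = p (y(l, p) = 1*p = p)
o(C, G) = -30 (o(C, G) = 0 - 30 = -30)
√(-224 + (y(11, -14) - o(5, 7))) = √(-224 + (-14 - 1*(-30))) = √(-224 + (-14 + 30)) = √(-224 + 16) = √(-208) = 4*I*√13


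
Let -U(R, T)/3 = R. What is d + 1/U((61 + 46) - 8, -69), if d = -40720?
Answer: -12093841/297 ≈ -40720.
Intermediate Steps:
U(R, T) = -3*R
d + 1/U((61 + 46) - 8, -69) = -40720 + 1/(-3*((61 + 46) - 8)) = -40720 + 1/(-3*(107 - 8)) = -40720 + 1/(-3*99) = -40720 + 1/(-297) = -40720 - 1/297 = -12093841/297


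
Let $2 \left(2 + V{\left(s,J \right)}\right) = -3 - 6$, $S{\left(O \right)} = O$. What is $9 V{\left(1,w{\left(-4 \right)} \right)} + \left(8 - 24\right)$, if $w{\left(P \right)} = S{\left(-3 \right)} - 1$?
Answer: $- \frac{149}{2} \approx -74.5$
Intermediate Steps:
$w{\left(P \right)} = -4$ ($w{\left(P \right)} = -3 - 1 = -4$)
$V{\left(s,J \right)} = - \frac{13}{2}$ ($V{\left(s,J \right)} = -2 + \frac{-3 - 6}{2} = -2 + \frac{1}{2} \left(-9\right) = -2 - \frac{9}{2} = - \frac{13}{2}$)
$9 V{\left(1,w{\left(-4 \right)} \right)} + \left(8 - 24\right) = 9 \left(- \frac{13}{2}\right) + \left(8 - 24\right) = - \frac{117}{2} - 16 = - \frac{149}{2}$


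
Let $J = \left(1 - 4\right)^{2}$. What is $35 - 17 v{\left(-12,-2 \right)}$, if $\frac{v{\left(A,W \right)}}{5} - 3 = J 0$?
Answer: $-220$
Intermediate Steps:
$J = 9$ ($J = \left(-3\right)^{2} = 9$)
$v{\left(A,W \right)} = 15$ ($v{\left(A,W \right)} = 15 + 5 \cdot 9 \cdot 0 = 15 + 5 \cdot 0 = 15 + 0 = 15$)
$35 - 17 v{\left(-12,-2 \right)} = 35 - 255 = -220$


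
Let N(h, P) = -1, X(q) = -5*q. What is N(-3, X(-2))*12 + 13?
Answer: 1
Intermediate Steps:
N(-3, X(-2))*12 + 13 = -1*12 + 13 = -12 + 13 = 1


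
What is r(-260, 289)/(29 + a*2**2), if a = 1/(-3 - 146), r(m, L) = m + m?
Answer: -77480/4317 ≈ -17.948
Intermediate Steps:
r(m, L) = 2*m
a = -1/149 (a = 1/(-149) = -1/149 ≈ -0.0067114)
r(-260, 289)/(29 + a*2**2) = (2*(-260))/(29 - 1/149*2**2) = -520/(29 - 1/149*4) = -520/(29 - 4/149) = -520/4317/149 = -520*149/4317 = -77480/4317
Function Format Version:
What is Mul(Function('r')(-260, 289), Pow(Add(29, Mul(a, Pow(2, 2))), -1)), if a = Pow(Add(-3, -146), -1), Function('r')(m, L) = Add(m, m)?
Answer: Rational(-77480, 4317) ≈ -17.948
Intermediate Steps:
Function('r')(m, L) = Mul(2, m)
a = Rational(-1, 149) (a = Pow(-149, -1) = Rational(-1, 149) ≈ -0.0067114)
Mul(Function('r')(-260, 289), Pow(Add(29, Mul(a, Pow(2, 2))), -1)) = Mul(Mul(2, -260), Pow(Add(29, Mul(Rational(-1, 149), Pow(2, 2))), -1)) = Mul(-520, Pow(Add(29, Mul(Rational(-1, 149), 4)), -1)) = Mul(-520, Pow(Add(29, Rational(-4, 149)), -1)) = Mul(-520, Pow(Rational(4317, 149), -1)) = Mul(-520, Rational(149, 4317)) = Rational(-77480, 4317)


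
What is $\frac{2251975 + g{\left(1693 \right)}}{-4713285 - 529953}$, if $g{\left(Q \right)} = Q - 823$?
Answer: $- \frac{321835}{749034} \approx -0.42967$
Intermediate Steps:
$g{\left(Q \right)} = -823 + Q$ ($g{\left(Q \right)} = Q - 823 = -823 + Q$)
$\frac{2251975 + g{\left(1693 \right)}}{-4713285 - 529953} = \frac{2251975 + \left(-823 + 1693\right)}{-4713285 - 529953} = \frac{2251975 + 870}{-5243238} = 2252845 \left(- \frac{1}{5243238}\right) = - \frac{321835}{749034}$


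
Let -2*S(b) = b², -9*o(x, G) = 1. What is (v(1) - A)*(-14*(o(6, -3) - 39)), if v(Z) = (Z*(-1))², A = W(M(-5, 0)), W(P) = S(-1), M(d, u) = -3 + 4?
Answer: 2464/3 ≈ 821.33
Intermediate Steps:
o(x, G) = -⅑ (o(x, G) = -⅑*1 = -⅑)
S(b) = -b²/2
M(d, u) = 1
W(P) = -½ (W(P) = -½*(-1)² = -½*1 = -½)
A = -½ ≈ -0.50000
v(Z) = Z² (v(Z) = (-Z)² = Z²)
(v(1) - A)*(-14*(o(6, -3) - 39)) = (1² - 1*(-½))*(-14*(-⅑ - 39)) = (1 + ½)*(-14*(-352/9)) = (3/2)*(4928/9) = 2464/3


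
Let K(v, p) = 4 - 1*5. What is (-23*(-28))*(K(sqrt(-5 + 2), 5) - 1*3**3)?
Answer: -18032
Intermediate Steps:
K(v, p) = -1 (K(v, p) = 4 - 5 = -1)
(-23*(-28))*(K(sqrt(-5 + 2), 5) - 1*3**3) = (-23*(-28))*(-1 - 1*3**3) = 644*(-1 - 1*27) = 644*(-1 - 27) = 644*(-28) = -18032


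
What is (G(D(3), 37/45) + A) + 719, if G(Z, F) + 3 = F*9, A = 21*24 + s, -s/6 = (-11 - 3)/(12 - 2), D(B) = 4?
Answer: 6179/5 ≈ 1235.8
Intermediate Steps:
s = 42/5 (s = -6*(-11 - 3)/(12 - 2) = -(-84)/10 = -6*(-7/5) = 42/5 ≈ 8.4000)
A = 2562/5 (A = 21*24 + 42/5 = 504 + 42/5 = 2562/5 ≈ 512.40)
G(Z, F) = -3 + 9*F (G(Z, F) = -3 + F*9 = -3 + 9*F)
(G(D(3), 37/45) + A) + 719 = ((-3 + 9*(37/45)) + 2562/5) + 719 = ((-3 + 37/5) + 2562/5) + 719 = (22/5 + 2562/5) + 719 = 2584/5 + 719 = 6179/5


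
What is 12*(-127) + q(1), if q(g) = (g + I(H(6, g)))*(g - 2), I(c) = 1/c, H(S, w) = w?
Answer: -1526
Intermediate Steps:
q(g) = (-2 + g)*(g + 1/g) (q(g) = (g + 1/g)*(g - 2) = (g + 1/g)*(-2 + g) = (-2 + g)*(g + 1/g))
12*(-127) + q(1) = 12*(-127) + (1 + 1**2 - 2*1 - 2/1) = -1524 + (1 + 1 - 2 - 2*1) = -1524 + (1 + 1 - 2 - 2) = -1524 - 2 = -1526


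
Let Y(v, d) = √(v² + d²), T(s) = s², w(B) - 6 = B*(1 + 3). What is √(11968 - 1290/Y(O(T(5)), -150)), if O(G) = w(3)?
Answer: √(4810609408 - 136310*√634)/634 ≈ 109.36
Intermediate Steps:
w(B) = 6 + 4*B (w(B) = 6 + B*(1 + 3) = 6 + B*4 = 6 + 4*B)
O(G) = 18 (O(G) = 6 + 4*3 = 6 + 12 = 18)
Y(v, d) = √(d² + v²)
√(11968 - 1290/Y(O(T(5)), -150)) = √(11968 - 1290/√((-150)² + 18²)) = √(11968 - 1290/√(22500 + 324)) = √(11968 - 1290*√634/3804) = √(11968 - 215*√634/634)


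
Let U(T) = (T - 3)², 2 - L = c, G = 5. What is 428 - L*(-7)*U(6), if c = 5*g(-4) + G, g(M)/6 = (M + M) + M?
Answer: 22919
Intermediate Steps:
g(M) = 18*M (g(M) = 6*((M + M) + M) = 6*(2*M + M) = 6*(3*M) = 18*M)
c = -355 (c = 5*(18*(-4)) + 5 = 5*(-72) + 5 = -360 + 5 = -355)
L = 357 (L = 2 - 1*(-355) = 2 + 355 = 357)
U(T) = (-3 + T)²
428 - L*(-7)*U(6) = 428 - 357*(-7)*(-3 + 6)² = 428 - (-2499)*3² = 428 - (-2499)*9 = 428 - 1*(-22491) = 428 + 22491 = 22919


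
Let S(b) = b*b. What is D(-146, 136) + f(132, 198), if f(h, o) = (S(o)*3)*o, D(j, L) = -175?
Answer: 23287001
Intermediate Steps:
S(b) = b²
f(h, o) = 3*o³ (f(h, o) = (o²*3)*o = (3*o²)*o = 3*o³)
D(-146, 136) + f(132, 198) = -175 + 3*198³ = -175 + 3*7762392 = -175 + 23287176 = 23287001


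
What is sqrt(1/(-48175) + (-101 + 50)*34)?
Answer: I*sqrt(160972814077)/9635 ≈ 41.641*I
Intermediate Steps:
sqrt(1/(-48175) + (-101 + 50)*34) = sqrt(-1/48175 - 51*34) = sqrt(-1/48175 - 1734) = sqrt(-83535451/48175) = I*sqrt(160972814077)/9635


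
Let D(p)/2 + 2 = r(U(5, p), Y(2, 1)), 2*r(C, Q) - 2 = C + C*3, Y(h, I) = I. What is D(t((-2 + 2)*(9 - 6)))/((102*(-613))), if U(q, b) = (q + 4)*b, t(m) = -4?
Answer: 73/31263 ≈ 0.0023350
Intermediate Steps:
U(q, b) = b*(4 + q) (U(q, b) = (4 + q)*b = b*(4 + q))
r(C, Q) = 1 + 2*C (r(C, Q) = 1 + (C + C*3)/2 = 1 + (C + 3*C)/2 = 1 + (4*C)/2 = 1 + 2*C)
D(p) = -2 + 36*p (D(p) = -4 + 2*(1 + 2*(p*(4 + 5))) = -4 + 2*(1 + 2*(p*9)) = -4 + 2*(1 + 2*(9*p)) = -4 + 2*(1 + 18*p) = -4 + (2 + 36*p) = -2 + 36*p)
D(t((-2 + 2)*(9 - 6)))/((102*(-613))) = (-2 + 36*(-4))/((102*(-613))) = (-2 - 144)/(-62526) = -146*(-1/62526) = 73/31263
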